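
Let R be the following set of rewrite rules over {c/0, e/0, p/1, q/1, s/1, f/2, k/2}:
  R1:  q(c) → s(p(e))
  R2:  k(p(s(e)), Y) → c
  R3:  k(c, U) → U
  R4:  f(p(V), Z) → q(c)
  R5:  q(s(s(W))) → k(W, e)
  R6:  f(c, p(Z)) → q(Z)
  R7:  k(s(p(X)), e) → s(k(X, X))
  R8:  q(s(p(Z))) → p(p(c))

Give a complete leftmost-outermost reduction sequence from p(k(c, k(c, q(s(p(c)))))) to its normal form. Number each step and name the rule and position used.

p(p(p(c)))

1. p(k(c, k(c, q(s(p(c))))))  →  p(k(c, q(s(p(c)))))   [R3 at 1]
2. p(k(c, q(s(p(c)))))  →  p(q(s(p(c))))   [R3 at 1]
3. p(q(s(p(c))))  →  p(p(p(c)))   [R8 at 1]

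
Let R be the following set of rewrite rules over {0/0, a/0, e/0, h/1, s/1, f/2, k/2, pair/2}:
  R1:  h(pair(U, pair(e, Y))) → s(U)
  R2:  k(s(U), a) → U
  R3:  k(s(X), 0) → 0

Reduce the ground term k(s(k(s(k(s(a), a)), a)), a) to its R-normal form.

1. k(s(k(s(k(s(a), a)), a)), a)  →  k(s(k(s(a), a)), a)   [R2 at ε]
2. k(s(k(s(a), a)), a)  →  k(s(a), a)   [R2 at ε]
3. k(s(a), a)  →  a   [R2 at ε]

a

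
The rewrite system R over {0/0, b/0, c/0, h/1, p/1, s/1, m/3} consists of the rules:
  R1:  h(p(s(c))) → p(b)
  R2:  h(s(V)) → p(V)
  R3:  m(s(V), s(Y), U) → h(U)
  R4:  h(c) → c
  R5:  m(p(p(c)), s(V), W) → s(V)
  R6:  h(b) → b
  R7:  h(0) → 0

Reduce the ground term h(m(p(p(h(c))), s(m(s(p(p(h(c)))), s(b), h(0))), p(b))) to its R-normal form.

p(0)

1. h(m(p(p(h(c))), s(m(s(p(p(h(c)))), s(b), h(0))), p(b)))  →  h(m(p(p(c)), s(m(s(p(p(h(c)))), s(b), h(0))), p(b)))   [R4 at 1.1.1.1]
2. h(m(p(p(c)), s(m(s(p(p(h(c)))), s(b), h(0))), p(b)))  →  h(s(m(s(p(p(h(c)))), s(b), h(0))))   [R5 at 1]
3. h(s(m(s(p(p(h(c)))), s(b), h(0))))  →  p(m(s(p(p(h(c)))), s(b), h(0)))   [R2 at ε]
4. p(m(s(p(p(h(c)))), s(b), h(0)))  →  p(h(h(0)))   [R3 at 1]
5. p(h(h(0)))  →  p(h(0))   [R7 at 1.1]
6. p(h(0))  →  p(0)   [R7 at 1]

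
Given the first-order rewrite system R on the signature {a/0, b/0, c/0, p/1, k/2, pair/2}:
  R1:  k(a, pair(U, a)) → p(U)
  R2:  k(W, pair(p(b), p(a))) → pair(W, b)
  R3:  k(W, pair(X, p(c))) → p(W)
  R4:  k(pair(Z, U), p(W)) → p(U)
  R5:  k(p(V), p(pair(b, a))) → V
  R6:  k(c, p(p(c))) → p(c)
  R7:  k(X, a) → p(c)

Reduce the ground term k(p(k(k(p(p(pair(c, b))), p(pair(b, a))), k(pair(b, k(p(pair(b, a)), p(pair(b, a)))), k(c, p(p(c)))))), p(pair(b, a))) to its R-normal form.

pair(c, b)

1. k(p(k(k(p(p(pair(c, b))), p(pair(b, a))), k(pair(b, k(p(pair(b, a)), p(pair(b, a)))), k(c, p(p(c)))))), p(pair(b, a)))  →  k(k(p(p(pair(c, b))), p(pair(b, a))), k(pair(b, k(p(pair(b, a)), p(pair(b, a)))), k(c, p(p(c)))))   [R5 at ε]
2. k(k(p(p(pair(c, b))), p(pair(b, a))), k(pair(b, k(p(pair(b, a)), p(pair(b, a)))), k(c, p(p(c)))))  →  k(p(pair(c, b)), k(pair(b, k(p(pair(b, a)), p(pair(b, a)))), k(c, p(p(c)))))   [R5 at 1]
3. k(p(pair(c, b)), k(pair(b, k(p(pair(b, a)), p(pair(b, a)))), k(c, p(p(c)))))  →  k(p(pair(c, b)), k(pair(b, pair(b, a)), k(c, p(p(c)))))   [R5 at 2.1.2]
4. k(p(pair(c, b)), k(pair(b, pair(b, a)), k(c, p(p(c)))))  →  k(p(pair(c, b)), k(pair(b, pair(b, a)), p(c)))   [R6 at 2.2]
5. k(p(pair(c, b)), k(pair(b, pair(b, a)), p(c)))  →  k(p(pair(c, b)), p(pair(b, a)))   [R4 at 2]
6. k(p(pair(c, b)), p(pair(b, a)))  →  pair(c, b)   [R5 at ε]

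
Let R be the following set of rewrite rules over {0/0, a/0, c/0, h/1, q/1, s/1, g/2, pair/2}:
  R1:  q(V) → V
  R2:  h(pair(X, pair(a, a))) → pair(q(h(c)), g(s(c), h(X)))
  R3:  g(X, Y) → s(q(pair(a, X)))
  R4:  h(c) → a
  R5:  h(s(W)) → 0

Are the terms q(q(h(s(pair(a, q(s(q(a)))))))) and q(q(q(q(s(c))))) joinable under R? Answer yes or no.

no — NF(t₁) = 0, NF(t₂) = s(c)

Reduce t₁ = q(q(h(s(pair(a, q(s(q(a)))))))):
1. q(q(h(s(pair(a, q(s(q(a))))))))  →  q(h(s(pair(a, q(s(q(a)))))))   [R1 at ε]
2. q(h(s(pair(a, q(s(q(a)))))))  →  h(s(pair(a, q(s(q(a))))))   [R1 at ε]
3. h(s(pair(a, q(s(q(a))))))  →  0   [R5 at ε]

Reduce t₂ = q(q(q(q(s(c))))):
1. q(q(q(q(s(c)))))  →  q(q(q(s(c))))   [R1 at ε]
2. q(q(q(s(c))))  →  q(q(s(c)))   [R1 at ε]
3. q(q(s(c)))  →  q(s(c))   [R1 at ε]
4. q(s(c))  →  s(c)   [R1 at ε]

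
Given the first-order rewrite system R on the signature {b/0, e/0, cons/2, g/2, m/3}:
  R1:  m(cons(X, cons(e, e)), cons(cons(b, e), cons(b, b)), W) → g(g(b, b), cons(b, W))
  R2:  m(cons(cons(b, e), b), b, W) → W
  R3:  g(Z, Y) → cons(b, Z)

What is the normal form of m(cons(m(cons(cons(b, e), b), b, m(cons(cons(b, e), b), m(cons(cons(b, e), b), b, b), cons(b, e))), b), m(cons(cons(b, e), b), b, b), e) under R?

1. m(cons(m(cons(cons(b, e), b), b, m(cons(cons(b, e), b), m(cons(cons(b, e), b), b, b), cons(b, e))), b), m(cons(cons(b, e), b), b, b), e)  →  m(cons(m(cons(cons(b, e), b), m(cons(cons(b, e), b), b, b), cons(b, e)), b), m(cons(cons(b, e), b), b, b), e)   [R2 at 1.1]
2. m(cons(m(cons(cons(b, e), b), m(cons(cons(b, e), b), b, b), cons(b, e)), b), m(cons(cons(b, e), b), b, b), e)  →  m(cons(m(cons(cons(b, e), b), b, cons(b, e)), b), m(cons(cons(b, e), b), b, b), e)   [R2 at 1.1.2]
3. m(cons(m(cons(cons(b, e), b), b, cons(b, e)), b), m(cons(cons(b, e), b), b, b), e)  →  m(cons(cons(b, e), b), m(cons(cons(b, e), b), b, b), e)   [R2 at 1.1]
4. m(cons(cons(b, e), b), m(cons(cons(b, e), b), b, b), e)  →  m(cons(cons(b, e), b), b, e)   [R2 at 2]
5. m(cons(cons(b, e), b), b, e)  →  e   [R2 at ε]

e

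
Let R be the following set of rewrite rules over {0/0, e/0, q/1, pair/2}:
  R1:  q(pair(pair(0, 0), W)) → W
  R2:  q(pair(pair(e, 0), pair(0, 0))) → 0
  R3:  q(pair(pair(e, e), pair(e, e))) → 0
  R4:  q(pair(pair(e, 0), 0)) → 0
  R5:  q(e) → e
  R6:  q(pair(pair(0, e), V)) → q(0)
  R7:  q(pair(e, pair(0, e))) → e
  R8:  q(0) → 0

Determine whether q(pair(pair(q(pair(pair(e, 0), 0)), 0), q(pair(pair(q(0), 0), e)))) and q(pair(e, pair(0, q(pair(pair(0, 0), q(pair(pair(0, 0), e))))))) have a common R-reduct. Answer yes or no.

yes — NF(t₁) = e, NF(t₂) = e

Reduce t₁ = q(pair(pair(q(pair(pair(e, 0), 0)), 0), q(pair(pair(q(0), 0), e)))):
1. q(pair(pair(q(pair(pair(e, 0), 0)), 0), q(pair(pair(q(0), 0), e))))  →  q(pair(pair(0, 0), q(pair(pair(q(0), 0), e))))   [R4 at 1.1.1]
2. q(pair(pair(0, 0), q(pair(pair(q(0), 0), e))))  →  q(pair(pair(q(0), 0), e))   [R1 at ε]
3. q(pair(pair(q(0), 0), e))  →  q(pair(pair(0, 0), e))   [R8 at 1.1.1]
4. q(pair(pair(0, 0), e))  →  e   [R1 at ε]

Reduce t₂ = q(pair(e, pair(0, q(pair(pair(0, 0), q(pair(pair(0, 0), e))))))):
1. q(pair(e, pair(0, q(pair(pair(0, 0), q(pair(pair(0, 0), e)))))))  →  q(pair(e, pair(0, q(pair(pair(0, 0), e)))))   [R1 at 1.2.2]
2. q(pair(e, pair(0, q(pair(pair(0, 0), e)))))  →  q(pair(e, pair(0, e)))   [R1 at 1.2.2]
3. q(pair(e, pair(0, e)))  →  e   [R7 at ε]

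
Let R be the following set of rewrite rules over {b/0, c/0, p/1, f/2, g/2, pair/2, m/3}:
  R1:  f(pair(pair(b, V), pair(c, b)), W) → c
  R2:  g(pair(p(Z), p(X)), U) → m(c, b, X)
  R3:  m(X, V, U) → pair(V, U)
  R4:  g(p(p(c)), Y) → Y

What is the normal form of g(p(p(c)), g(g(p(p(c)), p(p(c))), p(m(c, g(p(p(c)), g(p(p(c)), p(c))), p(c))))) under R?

p(pair(p(c), p(c)))

1. g(p(p(c)), g(g(p(p(c)), p(p(c))), p(m(c, g(p(p(c)), g(p(p(c)), p(c))), p(c)))))  →  g(g(p(p(c)), p(p(c))), p(m(c, g(p(p(c)), g(p(p(c)), p(c))), p(c))))   [R4 at ε]
2. g(g(p(p(c)), p(p(c))), p(m(c, g(p(p(c)), g(p(p(c)), p(c))), p(c))))  →  g(p(p(c)), p(m(c, g(p(p(c)), g(p(p(c)), p(c))), p(c))))   [R4 at 1]
3. g(p(p(c)), p(m(c, g(p(p(c)), g(p(p(c)), p(c))), p(c))))  →  p(m(c, g(p(p(c)), g(p(p(c)), p(c))), p(c)))   [R4 at ε]
4. p(m(c, g(p(p(c)), g(p(p(c)), p(c))), p(c)))  →  p(pair(g(p(p(c)), g(p(p(c)), p(c))), p(c)))   [R3 at 1]
5. p(pair(g(p(p(c)), g(p(p(c)), p(c))), p(c)))  →  p(pair(g(p(p(c)), p(c)), p(c)))   [R4 at 1.1]
6. p(pair(g(p(p(c)), p(c)), p(c)))  →  p(pair(p(c), p(c)))   [R4 at 1.1]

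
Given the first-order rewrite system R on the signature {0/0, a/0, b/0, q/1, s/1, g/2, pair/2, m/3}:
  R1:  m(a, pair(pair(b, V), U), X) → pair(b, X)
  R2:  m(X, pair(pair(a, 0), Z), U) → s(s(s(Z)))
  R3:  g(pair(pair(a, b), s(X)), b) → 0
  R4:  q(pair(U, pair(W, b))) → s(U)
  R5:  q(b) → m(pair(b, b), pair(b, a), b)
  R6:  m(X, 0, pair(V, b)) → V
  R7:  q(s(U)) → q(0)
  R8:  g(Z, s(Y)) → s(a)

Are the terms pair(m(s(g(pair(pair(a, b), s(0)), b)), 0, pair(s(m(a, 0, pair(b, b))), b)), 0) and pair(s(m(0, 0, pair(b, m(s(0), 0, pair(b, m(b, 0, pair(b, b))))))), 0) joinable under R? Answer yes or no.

yes — NF(t₁) = pair(s(b), 0), NF(t₂) = pair(s(b), 0)

Reduce t₁ = pair(m(s(g(pair(pair(a, b), s(0)), b)), 0, pair(s(m(a, 0, pair(b, b))), b)), 0):
1. pair(m(s(g(pair(pair(a, b), s(0)), b)), 0, pair(s(m(a, 0, pair(b, b))), b)), 0)  →  pair(s(m(a, 0, pair(b, b))), 0)   [R6 at 1]
2. pair(s(m(a, 0, pair(b, b))), 0)  →  pair(s(b), 0)   [R6 at 1.1]

Reduce t₂ = pair(s(m(0, 0, pair(b, m(s(0), 0, pair(b, m(b, 0, pair(b, b))))))), 0):
1. pair(s(m(0, 0, pair(b, m(s(0), 0, pair(b, m(b, 0, pair(b, b))))))), 0)  →  pair(s(m(0, 0, pair(b, m(s(0), 0, pair(b, b))))), 0)   [R6 at 1.1.3.2.3.2]
2. pair(s(m(0, 0, pair(b, m(s(0), 0, pair(b, b))))), 0)  →  pair(s(m(0, 0, pair(b, b))), 0)   [R6 at 1.1.3.2]
3. pair(s(m(0, 0, pair(b, b))), 0)  →  pair(s(b), 0)   [R6 at 1.1]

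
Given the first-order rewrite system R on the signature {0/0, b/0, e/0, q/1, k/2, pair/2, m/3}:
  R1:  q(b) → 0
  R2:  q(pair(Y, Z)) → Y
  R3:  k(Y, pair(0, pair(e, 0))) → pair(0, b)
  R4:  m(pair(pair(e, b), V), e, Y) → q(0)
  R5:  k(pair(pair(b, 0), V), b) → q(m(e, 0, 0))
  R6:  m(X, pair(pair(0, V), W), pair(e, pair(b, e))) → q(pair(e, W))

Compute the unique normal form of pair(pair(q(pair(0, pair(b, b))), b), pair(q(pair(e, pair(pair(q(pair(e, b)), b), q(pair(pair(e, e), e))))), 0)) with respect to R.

1. pair(pair(q(pair(0, pair(b, b))), b), pair(q(pair(e, pair(pair(q(pair(e, b)), b), q(pair(pair(e, e), e))))), 0))  →  pair(pair(0, b), pair(q(pair(e, pair(pair(q(pair(e, b)), b), q(pair(pair(e, e), e))))), 0))   [R2 at 1.1]
2. pair(pair(0, b), pair(q(pair(e, pair(pair(q(pair(e, b)), b), q(pair(pair(e, e), e))))), 0))  →  pair(pair(0, b), pair(e, 0))   [R2 at 2.1]

pair(pair(0, b), pair(e, 0))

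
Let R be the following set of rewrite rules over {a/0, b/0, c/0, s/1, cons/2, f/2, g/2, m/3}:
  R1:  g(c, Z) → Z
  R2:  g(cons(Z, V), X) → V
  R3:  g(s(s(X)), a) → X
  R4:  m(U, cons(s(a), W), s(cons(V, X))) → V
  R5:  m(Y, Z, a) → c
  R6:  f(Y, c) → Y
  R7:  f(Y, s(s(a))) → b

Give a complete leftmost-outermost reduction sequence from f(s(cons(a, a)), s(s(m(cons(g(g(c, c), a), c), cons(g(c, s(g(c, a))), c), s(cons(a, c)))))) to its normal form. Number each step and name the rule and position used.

b

1. f(s(cons(a, a)), s(s(m(cons(g(g(c, c), a), c), cons(g(c, s(g(c, a))), c), s(cons(a, c))))))  →  f(s(cons(a, a)), s(s(m(cons(g(c, a), c), cons(g(c, s(g(c, a))), c), s(cons(a, c))))))   [R1 at 2.1.1.1.1.1]
2. f(s(cons(a, a)), s(s(m(cons(g(c, a), c), cons(g(c, s(g(c, a))), c), s(cons(a, c))))))  →  f(s(cons(a, a)), s(s(m(cons(a, c), cons(g(c, s(g(c, a))), c), s(cons(a, c))))))   [R1 at 2.1.1.1.1]
3. f(s(cons(a, a)), s(s(m(cons(a, c), cons(g(c, s(g(c, a))), c), s(cons(a, c))))))  →  f(s(cons(a, a)), s(s(m(cons(a, c), cons(s(g(c, a)), c), s(cons(a, c))))))   [R1 at 2.1.1.2.1]
4. f(s(cons(a, a)), s(s(m(cons(a, c), cons(s(g(c, a)), c), s(cons(a, c))))))  →  f(s(cons(a, a)), s(s(m(cons(a, c), cons(s(a), c), s(cons(a, c))))))   [R1 at 2.1.1.2.1.1]
5. f(s(cons(a, a)), s(s(m(cons(a, c), cons(s(a), c), s(cons(a, c))))))  →  f(s(cons(a, a)), s(s(a)))   [R4 at 2.1.1]
6. f(s(cons(a, a)), s(s(a)))  →  b   [R7 at ε]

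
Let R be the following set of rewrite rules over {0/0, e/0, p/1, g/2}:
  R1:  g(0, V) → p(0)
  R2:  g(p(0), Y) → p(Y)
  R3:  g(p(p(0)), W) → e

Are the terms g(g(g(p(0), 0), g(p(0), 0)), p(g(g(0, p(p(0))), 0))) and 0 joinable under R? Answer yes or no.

Reduce t₁ = g(g(g(p(0), 0), g(p(0), 0)), p(g(g(0, p(p(0))), 0))):
1. g(g(g(p(0), 0), g(p(0), 0)), p(g(g(0, p(p(0))), 0)))  →  g(g(p(0), g(p(0), 0)), p(g(g(0, p(p(0))), 0)))   [R2 at 1.1]
2. g(g(p(0), g(p(0), 0)), p(g(g(0, p(p(0))), 0)))  →  g(p(g(p(0), 0)), p(g(g(0, p(p(0))), 0)))   [R2 at 1]
3. g(p(g(p(0), 0)), p(g(g(0, p(p(0))), 0)))  →  g(p(p(0)), p(g(g(0, p(p(0))), 0)))   [R2 at 1.1]
4. g(p(p(0)), p(g(g(0, p(p(0))), 0)))  →  e   [R3 at ε]

Reduce t₂ = 0:

no — NF(t₁) = e, NF(t₂) = 0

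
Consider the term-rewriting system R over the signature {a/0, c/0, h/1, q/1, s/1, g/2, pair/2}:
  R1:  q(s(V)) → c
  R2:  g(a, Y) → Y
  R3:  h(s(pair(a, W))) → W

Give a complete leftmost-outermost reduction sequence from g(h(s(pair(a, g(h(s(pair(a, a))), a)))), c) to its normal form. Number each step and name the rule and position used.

1. g(h(s(pair(a, g(h(s(pair(a, a))), a)))), c)  →  g(g(h(s(pair(a, a))), a), c)   [R3 at 1]
2. g(g(h(s(pair(a, a))), a), c)  →  g(g(a, a), c)   [R3 at 1.1]
3. g(g(a, a), c)  →  g(a, c)   [R2 at 1]
4. g(a, c)  →  c   [R2 at ε]

c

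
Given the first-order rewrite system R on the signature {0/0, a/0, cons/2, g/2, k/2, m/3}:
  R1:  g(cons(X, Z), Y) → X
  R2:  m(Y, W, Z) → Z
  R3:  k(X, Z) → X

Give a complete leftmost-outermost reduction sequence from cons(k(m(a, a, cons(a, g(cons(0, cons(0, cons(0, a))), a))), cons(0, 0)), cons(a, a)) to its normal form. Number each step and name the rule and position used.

cons(cons(a, 0), cons(a, a))

1. cons(k(m(a, a, cons(a, g(cons(0, cons(0, cons(0, a))), a))), cons(0, 0)), cons(a, a))  →  cons(m(a, a, cons(a, g(cons(0, cons(0, cons(0, a))), a))), cons(a, a))   [R3 at 1]
2. cons(m(a, a, cons(a, g(cons(0, cons(0, cons(0, a))), a))), cons(a, a))  →  cons(cons(a, g(cons(0, cons(0, cons(0, a))), a)), cons(a, a))   [R2 at 1]
3. cons(cons(a, g(cons(0, cons(0, cons(0, a))), a)), cons(a, a))  →  cons(cons(a, 0), cons(a, a))   [R1 at 1.2]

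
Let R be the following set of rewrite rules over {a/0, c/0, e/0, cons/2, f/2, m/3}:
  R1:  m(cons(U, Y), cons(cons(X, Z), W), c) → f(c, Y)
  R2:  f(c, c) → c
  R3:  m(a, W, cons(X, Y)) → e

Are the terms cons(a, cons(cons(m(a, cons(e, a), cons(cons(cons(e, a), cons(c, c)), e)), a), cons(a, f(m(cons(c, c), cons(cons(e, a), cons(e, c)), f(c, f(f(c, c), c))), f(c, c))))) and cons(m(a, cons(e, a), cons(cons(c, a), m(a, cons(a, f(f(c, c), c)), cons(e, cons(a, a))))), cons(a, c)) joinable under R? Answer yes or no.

no — NF(t₁) = cons(a, cons(cons(e, a), cons(a, c))), NF(t₂) = cons(e, cons(a, c))

Reduce t₁ = cons(a, cons(cons(m(a, cons(e, a), cons(cons(cons(e, a), cons(c, c)), e)), a), cons(a, f(m(cons(c, c), cons(cons(e, a), cons(e, c)), f(c, f(f(c, c), c))), f(c, c))))):
1. cons(a, cons(cons(m(a, cons(e, a), cons(cons(cons(e, a), cons(c, c)), e)), a), cons(a, f(m(cons(c, c), cons(cons(e, a), cons(e, c)), f(c, f(f(c, c), c))), f(c, c)))))  →  cons(a, cons(cons(e, a), cons(a, f(m(cons(c, c), cons(cons(e, a), cons(e, c)), f(c, f(f(c, c), c))), f(c, c)))))   [R3 at 2.1.1]
2. cons(a, cons(cons(e, a), cons(a, f(m(cons(c, c), cons(cons(e, a), cons(e, c)), f(c, f(f(c, c), c))), f(c, c)))))  →  cons(a, cons(cons(e, a), cons(a, f(m(cons(c, c), cons(cons(e, a), cons(e, c)), f(c, f(c, c))), f(c, c)))))   [R2 at 2.2.2.1.3.2.1]
3. cons(a, cons(cons(e, a), cons(a, f(m(cons(c, c), cons(cons(e, a), cons(e, c)), f(c, f(c, c))), f(c, c)))))  →  cons(a, cons(cons(e, a), cons(a, f(m(cons(c, c), cons(cons(e, a), cons(e, c)), f(c, c)), f(c, c)))))   [R2 at 2.2.2.1.3.2]
4. cons(a, cons(cons(e, a), cons(a, f(m(cons(c, c), cons(cons(e, a), cons(e, c)), f(c, c)), f(c, c)))))  →  cons(a, cons(cons(e, a), cons(a, f(m(cons(c, c), cons(cons(e, a), cons(e, c)), c), f(c, c)))))   [R2 at 2.2.2.1.3]
5. cons(a, cons(cons(e, a), cons(a, f(m(cons(c, c), cons(cons(e, a), cons(e, c)), c), f(c, c)))))  →  cons(a, cons(cons(e, a), cons(a, f(f(c, c), f(c, c)))))   [R1 at 2.2.2.1]
6. cons(a, cons(cons(e, a), cons(a, f(f(c, c), f(c, c)))))  →  cons(a, cons(cons(e, a), cons(a, f(c, f(c, c)))))   [R2 at 2.2.2.1]
7. cons(a, cons(cons(e, a), cons(a, f(c, f(c, c)))))  →  cons(a, cons(cons(e, a), cons(a, f(c, c))))   [R2 at 2.2.2.2]
8. cons(a, cons(cons(e, a), cons(a, f(c, c))))  →  cons(a, cons(cons(e, a), cons(a, c)))   [R2 at 2.2.2]

Reduce t₂ = cons(m(a, cons(e, a), cons(cons(c, a), m(a, cons(a, f(f(c, c), c)), cons(e, cons(a, a))))), cons(a, c)):
1. cons(m(a, cons(e, a), cons(cons(c, a), m(a, cons(a, f(f(c, c), c)), cons(e, cons(a, a))))), cons(a, c))  →  cons(e, cons(a, c))   [R3 at 1]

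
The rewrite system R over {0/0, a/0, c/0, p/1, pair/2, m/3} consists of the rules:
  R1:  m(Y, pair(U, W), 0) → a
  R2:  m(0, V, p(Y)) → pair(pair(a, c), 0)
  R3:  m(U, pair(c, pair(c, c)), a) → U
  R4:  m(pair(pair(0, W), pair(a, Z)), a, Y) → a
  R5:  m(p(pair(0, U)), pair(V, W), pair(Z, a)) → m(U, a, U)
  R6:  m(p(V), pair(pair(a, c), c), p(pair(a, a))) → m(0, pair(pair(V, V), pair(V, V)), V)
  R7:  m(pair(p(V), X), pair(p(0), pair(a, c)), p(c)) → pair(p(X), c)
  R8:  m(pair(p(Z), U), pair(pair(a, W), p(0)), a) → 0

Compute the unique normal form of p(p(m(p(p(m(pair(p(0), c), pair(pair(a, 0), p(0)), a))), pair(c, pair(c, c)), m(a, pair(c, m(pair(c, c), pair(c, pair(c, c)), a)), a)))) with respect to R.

p(p(p(p(0))))

1. p(p(m(p(p(m(pair(p(0), c), pair(pair(a, 0), p(0)), a))), pair(c, pair(c, c)), m(a, pair(c, m(pair(c, c), pair(c, pair(c, c)), a)), a))))  →  p(p(m(p(p(0)), pair(c, pair(c, c)), m(a, pair(c, m(pair(c, c), pair(c, pair(c, c)), a)), a))))   [R8 at 1.1.1.1.1]
2. p(p(m(p(p(0)), pair(c, pair(c, c)), m(a, pair(c, m(pair(c, c), pair(c, pair(c, c)), a)), a))))  →  p(p(m(p(p(0)), pair(c, pair(c, c)), m(a, pair(c, pair(c, c)), a))))   [R3 at 1.1.3.2.2]
3. p(p(m(p(p(0)), pair(c, pair(c, c)), m(a, pair(c, pair(c, c)), a))))  →  p(p(m(p(p(0)), pair(c, pair(c, c)), a)))   [R3 at 1.1.3]
4. p(p(m(p(p(0)), pair(c, pair(c, c)), a)))  →  p(p(p(p(0))))   [R3 at 1.1]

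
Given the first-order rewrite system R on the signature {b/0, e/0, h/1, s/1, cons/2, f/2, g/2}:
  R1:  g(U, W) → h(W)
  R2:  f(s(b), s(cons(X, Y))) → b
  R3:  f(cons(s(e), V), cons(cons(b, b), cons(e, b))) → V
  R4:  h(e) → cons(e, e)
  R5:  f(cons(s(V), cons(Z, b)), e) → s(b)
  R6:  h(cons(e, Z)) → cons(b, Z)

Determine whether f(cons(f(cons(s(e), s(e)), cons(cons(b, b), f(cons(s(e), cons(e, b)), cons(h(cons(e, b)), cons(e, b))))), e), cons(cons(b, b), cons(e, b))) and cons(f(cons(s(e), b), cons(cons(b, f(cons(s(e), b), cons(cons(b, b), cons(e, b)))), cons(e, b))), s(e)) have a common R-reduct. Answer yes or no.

Reduce t₁ = f(cons(f(cons(s(e), s(e)), cons(cons(b, b), f(cons(s(e), cons(e, b)), cons(h(cons(e, b)), cons(e, b))))), e), cons(cons(b, b), cons(e, b))):
1. f(cons(f(cons(s(e), s(e)), cons(cons(b, b), f(cons(s(e), cons(e, b)), cons(h(cons(e, b)), cons(e, b))))), e), cons(cons(b, b), cons(e, b)))  →  f(cons(f(cons(s(e), s(e)), cons(cons(b, b), f(cons(s(e), cons(e, b)), cons(cons(b, b), cons(e, b))))), e), cons(cons(b, b), cons(e, b)))   [R6 at 1.1.2.2.2.1]
2. f(cons(f(cons(s(e), s(e)), cons(cons(b, b), f(cons(s(e), cons(e, b)), cons(cons(b, b), cons(e, b))))), e), cons(cons(b, b), cons(e, b)))  →  f(cons(f(cons(s(e), s(e)), cons(cons(b, b), cons(e, b))), e), cons(cons(b, b), cons(e, b)))   [R3 at 1.1.2.2]
3. f(cons(f(cons(s(e), s(e)), cons(cons(b, b), cons(e, b))), e), cons(cons(b, b), cons(e, b)))  →  f(cons(s(e), e), cons(cons(b, b), cons(e, b)))   [R3 at 1.1]
4. f(cons(s(e), e), cons(cons(b, b), cons(e, b)))  →  e   [R3 at ε]

Reduce t₂ = cons(f(cons(s(e), b), cons(cons(b, f(cons(s(e), b), cons(cons(b, b), cons(e, b)))), cons(e, b))), s(e)):
1. cons(f(cons(s(e), b), cons(cons(b, f(cons(s(e), b), cons(cons(b, b), cons(e, b)))), cons(e, b))), s(e))  →  cons(f(cons(s(e), b), cons(cons(b, b), cons(e, b))), s(e))   [R3 at 1.2.1.2]
2. cons(f(cons(s(e), b), cons(cons(b, b), cons(e, b))), s(e))  →  cons(b, s(e))   [R3 at 1]

no — NF(t₁) = e, NF(t₂) = cons(b, s(e))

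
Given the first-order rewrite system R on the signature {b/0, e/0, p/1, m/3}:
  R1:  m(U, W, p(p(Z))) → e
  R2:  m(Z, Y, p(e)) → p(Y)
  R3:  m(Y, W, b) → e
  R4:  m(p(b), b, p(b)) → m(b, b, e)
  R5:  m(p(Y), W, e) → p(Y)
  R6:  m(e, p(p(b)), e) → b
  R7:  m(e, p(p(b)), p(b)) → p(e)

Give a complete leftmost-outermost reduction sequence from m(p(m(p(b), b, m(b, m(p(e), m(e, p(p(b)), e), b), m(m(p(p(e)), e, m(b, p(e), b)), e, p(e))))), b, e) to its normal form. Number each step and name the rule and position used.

1. m(p(m(p(b), b, m(b, m(p(e), m(e, p(p(b)), e), b), m(m(p(p(e)), e, m(b, p(e), b)), e, p(e))))), b, e)  →  p(m(p(b), b, m(b, m(p(e), m(e, p(p(b)), e), b), m(m(p(p(e)), e, m(b, p(e), b)), e, p(e)))))   [R5 at ε]
2. p(m(p(b), b, m(b, m(p(e), m(e, p(p(b)), e), b), m(m(p(p(e)), e, m(b, p(e), b)), e, p(e)))))  →  p(m(p(b), b, m(b, e, m(m(p(p(e)), e, m(b, p(e), b)), e, p(e)))))   [R3 at 1.3.2]
3. p(m(p(b), b, m(b, e, m(m(p(p(e)), e, m(b, p(e), b)), e, p(e)))))  →  p(m(p(b), b, m(b, e, p(e))))   [R2 at 1.3.3]
4. p(m(p(b), b, m(b, e, p(e))))  →  p(m(p(b), b, p(e)))   [R2 at 1.3]
5. p(m(p(b), b, p(e)))  →  p(p(b))   [R2 at 1]

p(p(b))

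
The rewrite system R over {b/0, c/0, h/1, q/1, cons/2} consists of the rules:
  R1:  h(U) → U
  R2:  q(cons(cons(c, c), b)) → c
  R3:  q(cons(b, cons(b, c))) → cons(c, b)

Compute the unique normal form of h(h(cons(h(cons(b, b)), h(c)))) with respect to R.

cons(cons(b, b), c)

1. h(h(cons(h(cons(b, b)), h(c))))  →  h(cons(h(cons(b, b)), h(c)))   [R1 at ε]
2. h(cons(h(cons(b, b)), h(c)))  →  cons(h(cons(b, b)), h(c))   [R1 at ε]
3. cons(h(cons(b, b)), h(c))  →  cons(cons(b, b), h(c))   [R1 at 1]
4. cons(cons(b, b), h(c))  →  cons(cons(b, b), c)   [R1 at 2]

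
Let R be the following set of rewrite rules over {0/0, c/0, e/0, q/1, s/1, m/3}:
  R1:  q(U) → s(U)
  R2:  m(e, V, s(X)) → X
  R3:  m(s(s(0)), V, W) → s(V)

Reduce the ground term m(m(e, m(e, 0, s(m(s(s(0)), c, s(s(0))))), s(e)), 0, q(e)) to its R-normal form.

1. m(m(e, m(e, 0, s(m(s(s(0)), c, s(s(0))))), s(e)), 0, q(e))  →  m(e, 0, q(e))   [R2 at 1]
2. m(e, 0, q(e))  →  m(e, 0, s(e))   [R1 at 3]
3. m(e, 0, s(e))  →  e   [R2 at ε]

e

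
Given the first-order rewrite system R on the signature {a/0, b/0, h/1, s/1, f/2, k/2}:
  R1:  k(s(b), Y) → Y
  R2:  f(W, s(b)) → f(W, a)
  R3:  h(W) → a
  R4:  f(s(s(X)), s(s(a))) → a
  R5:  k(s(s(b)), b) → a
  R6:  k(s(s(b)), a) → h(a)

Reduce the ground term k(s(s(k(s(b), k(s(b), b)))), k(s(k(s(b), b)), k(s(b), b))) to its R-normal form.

a

1. k(s(s(k(s(b), k(s(b), b)))), k(s(k(s(b), b)), k(s(b), b)))  →  k(s(s(k(s(b), b))), k(s(k(s(b), b)), k(s(b), b)))   [R1 at 1.1.1]
2. k(s(s(k(s(b), b))), k(s(k(s(b), b)), k(s(b), b)))  →  k(s(s(b)), k(s(k(s(b), b)), k(s(b), b)))   [R1 at 1.1.1]
3. k(s(s(b)), k(s(k(s(b), b)), k(s(b), b)))  →  k(s(s(b)), k(s(b), k(s(b), b)))   [R1 at 2.1.1]
4. k(s(s(b)), k(s(b), k(s(b), b)))  →  k(s(s(b)), k(s(b), b))   [R1 at 2]
5. k(s(s(b)), k(s(b), b))  →  k(s(s(b)), b)   [R1 at 2]
6. k(s(s(b)), b)  →  a   [R5 at ε]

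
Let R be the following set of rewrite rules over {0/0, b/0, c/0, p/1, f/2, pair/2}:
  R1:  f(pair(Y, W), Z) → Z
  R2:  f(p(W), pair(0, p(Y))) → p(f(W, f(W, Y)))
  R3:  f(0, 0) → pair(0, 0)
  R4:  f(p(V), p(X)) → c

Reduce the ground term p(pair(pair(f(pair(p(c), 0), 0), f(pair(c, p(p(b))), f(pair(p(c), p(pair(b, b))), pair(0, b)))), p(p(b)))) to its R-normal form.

1. p(pair(pair(f(pair(p(c), 0), 0), f(pair(c, p(p(b))), f(pair(p(c), p(pair(b, b))), pair(0, b)))), p(p(b))))  →  p(pair(pair(0, f(pair(c, p(p(b))), f(pair(p(c), p(pair(b, b))), pair(0, b)))), p(p(b))))   [R1 at 1.1.1]
2. p(pair(pair(0, f(pair(c, p(p(b))), f(pair(p(c), p(pair(b, b))), pair(0, b)))), p(p(b))))  →  p(pair(pair(0, f(pair(p(c), p(pair(b, b))), pair(0, b))), p(p(b))))   [R1 at 1.1.2]
3. p(pair(pair(0, f(pair(p(c), p(pair(b, b))), pair(0, b))), p(p(b))))  →  p(pair(pair(0, pair(0, b)), p(p(b))))   [R1 at 1.1.2]

p(pair(pair(0, pair(0, b)), p(p(b))))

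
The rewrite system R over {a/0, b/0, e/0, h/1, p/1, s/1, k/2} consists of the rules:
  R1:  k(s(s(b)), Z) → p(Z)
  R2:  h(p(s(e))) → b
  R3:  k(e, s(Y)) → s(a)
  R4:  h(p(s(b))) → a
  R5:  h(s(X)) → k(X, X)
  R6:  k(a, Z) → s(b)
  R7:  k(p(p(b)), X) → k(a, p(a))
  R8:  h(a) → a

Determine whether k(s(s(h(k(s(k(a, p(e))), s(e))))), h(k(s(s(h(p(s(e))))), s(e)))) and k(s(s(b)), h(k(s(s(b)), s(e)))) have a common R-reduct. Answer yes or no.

yes — NF(t₁) = p(b), NF(t₂) = p(b)

Reduce t₁ = k(s(s(h(k(s(k(a, p(e))), s(e))))), h(k(s(s(h(p(s(e))))), s(e)))):
1. k(s(s(h(k(s(k(a, p(e))), s(e))))), h(k(s(s(h(p(s(e))))), s(e))))  →  k(s(s(h(k(s(s(b)), s(e))))), h(k(s(s(h(p(s(e))))), s(e))))   [R6 at 1.1.1.1.1.1]
2. k(s(s(h(k(s(s(b)), s(e))))), h(k(s(s(h(p(s(e))))), s(e))))  →  k(s(s(h(p(s(e))))), h(k(s(s(h(p(s(e))))), s(e))))   [R1 at 1.1.1.1]
3. k(s(s(h(p(s(e))))), h(k(s(s(h(p(s(e))))), s(e))))  →  k(s(s(b)), h(k(s(s(h(p(s(e))))), s(e))))   [R2 at 1.1.1]
4. k(s(s(b)), h(k(s(s(h(p(s(e))))), s(e))))  →  p(h(k(s(s(h(p(s(e))))), s(e))))   [R1 at ε]
5. p(h(k(s(s(h(p(s(e))))), s(e))))  →  p(h(k(s(s(b)), s(e))))   [R2 at 1.1.1.1.1]
6. p(h(k(s(s(b)), s(e))))  →  p(h(p(s(e))))   [R1 at 1.1]
7. p(h(p(s(e))))  →  p(b)   [R2 at 1]

Reduce t₂ = k(s(s(b)), h(k(s(s(b)), s(e)))):
1. k(s(s(b)), h(k(s(s(b)), s(e))))  →  p(h(k(s(s(b)), s(e))))   [R1 at ε]
2. p(h(k(s(s(b)), s(e))))  →  p(h(p(s(e))))   [R1 at 1.1]
3. p(h(p(s(e))))  →  p(b)   [R2 at 1]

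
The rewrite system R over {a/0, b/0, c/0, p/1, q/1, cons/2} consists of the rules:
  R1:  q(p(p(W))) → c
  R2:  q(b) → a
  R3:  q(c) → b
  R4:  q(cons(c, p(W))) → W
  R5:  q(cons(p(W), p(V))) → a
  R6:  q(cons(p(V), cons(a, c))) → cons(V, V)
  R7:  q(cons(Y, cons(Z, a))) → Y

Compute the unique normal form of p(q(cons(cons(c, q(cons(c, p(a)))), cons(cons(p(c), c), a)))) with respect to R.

1. p(q(cons(cons(c, q(cons(c, p(a)))), cons(cons(p(c), c), a))))  →  p(cons(c, q(cons(c, p(a)))))   [R7 at 1]
2. p(cons(c, q(cons(c, p(a)))))  →  p(cons(c, a))   [R4 at 1.2]

p(cons(c, a))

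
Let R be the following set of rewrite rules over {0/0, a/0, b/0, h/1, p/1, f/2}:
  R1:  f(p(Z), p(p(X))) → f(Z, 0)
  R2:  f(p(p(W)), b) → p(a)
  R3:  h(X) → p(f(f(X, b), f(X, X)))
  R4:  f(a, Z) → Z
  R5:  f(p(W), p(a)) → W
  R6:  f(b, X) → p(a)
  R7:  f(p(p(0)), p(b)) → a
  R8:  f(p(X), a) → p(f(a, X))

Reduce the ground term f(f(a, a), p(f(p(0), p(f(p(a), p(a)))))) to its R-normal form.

p(0)

1. f(f(a, a), p(f(p(0), p(f(p(a), p(a))))))  →  f(a, p(f(p(0), p(f(p(a), p(a))))))   [R4 at 1]
2. f(a, p(f(p(0), p(f(p(a), p(a))))))  →  p(f(p(0), p(f(p(a), p(a)))))   [R4 at ε]
3. p(f(p(0), p(f(p(a), p(a)))))  →  p(f(p(0), p(a)))   [R5 at 1.2.1]
4. p(f(p(0), p(a)))  →  p(0)   [R5 at 1]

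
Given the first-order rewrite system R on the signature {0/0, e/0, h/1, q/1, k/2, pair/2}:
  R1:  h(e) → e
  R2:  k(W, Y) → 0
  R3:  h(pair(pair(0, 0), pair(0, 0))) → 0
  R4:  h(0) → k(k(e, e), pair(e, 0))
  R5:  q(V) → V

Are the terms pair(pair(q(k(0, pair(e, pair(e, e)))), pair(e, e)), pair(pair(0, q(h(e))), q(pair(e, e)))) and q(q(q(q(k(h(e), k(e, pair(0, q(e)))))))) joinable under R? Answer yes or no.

no — NF(t₁) = pair(pair(0, pair(e, e)), pair(pair(0, e), pair(e, e))), NF(t₂) = 0

Reduce t₁ = pair(pair(q(k(0, pair(e, pair(e, e)))), pair(e, e)), pair(pair(0, q(h(e))), q(pair(e, e)))):
1. pair(pair(q(k(0, pair(e, pair(e, e)))), pair(e, e)), pair(pair(0, q(h(e))), q(pair(e, e))))  →  pair(pair(k(0, pair(e, pair(e, e))), pair(e, e)), pair(pair(0, q(h(e))), q(pair(e, e))))   [R5 at 1.1]
2. pair(pair(k(0, pair(e, pair(e, e))), pair(e, e)), pair(pair(0, q(h(e))), q(pair(e, e))))  →  pair(pair(0, pair(e, e)), pair(pair(0, q(h(e))), q(pair(e, e))))   [R2 at 1.1]
3. pair(pair(0, pair(e, e)), pair(pair(0, q(h(e))), q(pair(e, e))))  →  pair(pair(0, pair(e, e)), pair(pair(0, h(e)), q(pair(e, e))))   [R5 at 2.1.2]
4. pair(pair(0, pair(e, e)), pair(pair(0, h(e)), q(pair(e, e))))  →  pair(pair(0, pair(e, e)), pair(pair(0, e), q(pair(e, e))))   [R1 at 2.1.2]
5. pair(pair(0, pair(e, e)), pair(pair(0, e), q(pair(e, e))))  →  pair(pair(0, pair(e, e)), pair(pair(0, e), pair(e, e)))   [R5 at 2.2]

Reduce t₂ = q(q(q(q(k(h(e), k(e, pair(0, q(e)))))))):
1. q(q(q(q(k(h(e), k(e, pair(0, q(e))))))))  →  q(q(q(k(h(e), k(e, pair(0, q(e)))))))   [R5 at ε]
2. q(q(q(k(h(e), k(e, pair(0, q(e)))))))  →  q(q(k(h(e), k(e, pair(0, q(e))))))   [R5 at ε]
3. q(q(k(h(e), k(e, pair(0, q(e))))))  →  q(k(h(e), k(e, pair(0, q(e)))))   [R5 at ε]
4. q(k(h(e), k(e, pair(0, q(e)))))  →  k(h(e), k(e, pair(0, q(e))))   [R5 at ε]
5. k(h(e), k(e, pair(0, q(e))))  →  0   [R2 at ε]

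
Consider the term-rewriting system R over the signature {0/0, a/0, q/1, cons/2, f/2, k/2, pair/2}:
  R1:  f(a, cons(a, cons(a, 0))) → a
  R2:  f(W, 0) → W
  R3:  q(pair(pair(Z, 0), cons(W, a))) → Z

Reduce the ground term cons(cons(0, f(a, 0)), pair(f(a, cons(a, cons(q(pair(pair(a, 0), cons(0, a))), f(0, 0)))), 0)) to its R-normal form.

cons(cons(0, a), pair(a, 0))

1. cons(cons(0, f(a, 0)), pair(f(a, cons(a, cons(q(pair(pair(a, 0), cons(0, a))), f(0, 0)))), 0))  →  cons(cons(0, a), pair(f(a, cons(a, cons(q(pair(pair(a, 0), cons(0, a))), f(0, 0)))), 0))   [R2 at 1.2]
2. cons(cons(0, a), pair(f(a, cons(a, cons(q(pair(pair(a, 0), cons(0, a))), f(0, 0)))), 0))  →  cons(cons(0, a), pair(f(a, cons(a, cons(a, f(0, 0)))), 0))   [R3 at 2.1.2.2.1]
3. cons(cons(0, a), pair(f(a, cons(a, cons(a, f(0, 0)))), 0))  →  cons(cons(0, a), pair(f(a, cons(a, cons(a, 0))), 0))   [R2 at 2.1.2.2.2]
4. cons(cons(0, a), pair(f(a, cons(a, cons(a, 0))), 0))  →  cons(cons(0, a), pair(a, 0))   [R1 at 2.1]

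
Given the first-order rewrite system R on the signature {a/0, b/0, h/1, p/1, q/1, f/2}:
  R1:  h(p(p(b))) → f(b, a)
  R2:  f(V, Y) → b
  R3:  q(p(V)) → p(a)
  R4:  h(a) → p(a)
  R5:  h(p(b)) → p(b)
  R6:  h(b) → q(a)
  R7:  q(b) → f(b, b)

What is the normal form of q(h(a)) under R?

p(a)

1. q(h(a))  →  q(p(a))   [R4 at 1]
2. q(p(a))  →  p(a)   [R3 at ε]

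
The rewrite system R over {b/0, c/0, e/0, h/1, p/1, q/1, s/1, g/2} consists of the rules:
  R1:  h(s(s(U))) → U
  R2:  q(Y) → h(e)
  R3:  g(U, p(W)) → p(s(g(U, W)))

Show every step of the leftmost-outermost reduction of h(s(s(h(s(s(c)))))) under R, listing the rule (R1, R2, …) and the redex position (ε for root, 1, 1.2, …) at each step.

1. h(s(s(h(s(s(c))))))  →  h(s(s(c)))   [R1 at ε]
2. h(s(s(c)))  →  c   [R1 at ε]

c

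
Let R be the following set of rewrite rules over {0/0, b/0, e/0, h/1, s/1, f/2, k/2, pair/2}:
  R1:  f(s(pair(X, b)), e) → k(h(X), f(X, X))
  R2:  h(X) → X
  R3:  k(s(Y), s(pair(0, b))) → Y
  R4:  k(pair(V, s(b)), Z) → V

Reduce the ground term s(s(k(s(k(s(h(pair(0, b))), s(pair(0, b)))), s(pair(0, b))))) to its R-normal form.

s(s(pair(0, b)))

1. s(s(k(s(k(s(h(pair(0, b))), s(pair(0, b)))), s(pair(0, b)))))  →  s(s(k(s(h(pair(0, b))), s(pair(0, b)))))   [R3 at 1.1]
2. s(s(k(s(h(pair(0, b))), s(pair(0, b)))))  →  s(s(h(pair(0, b))))   [R3 at 1.1]
3. s(s(h(pair(0, b))))  →  s(s(pair(0, b)))   [R2 at 1.1]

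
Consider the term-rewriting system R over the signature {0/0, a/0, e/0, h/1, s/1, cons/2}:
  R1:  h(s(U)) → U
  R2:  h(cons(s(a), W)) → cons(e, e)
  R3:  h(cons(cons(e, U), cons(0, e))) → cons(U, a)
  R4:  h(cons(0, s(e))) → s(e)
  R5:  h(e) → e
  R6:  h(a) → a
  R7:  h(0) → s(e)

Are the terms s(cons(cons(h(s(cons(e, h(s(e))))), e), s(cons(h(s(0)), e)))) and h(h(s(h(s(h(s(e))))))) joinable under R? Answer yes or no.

no — NF(t₁) = s(cons(cons(cons(e, e), e), s(cons(0, e)))), NF(t₂) = e

Reduce t₁ = s(cons(cons(h(s(cons(e, h(s(e))))), e), s(cons(h(s(0)), e)))):
1. s(cons(cons(h(s(cons(e, h(s(e))))), e), s(cons(h(s(0)), e))))  →  s(cons(cons(cons(e, h(s(e))), e), s(cons(h(s(0)), e))))   [R1 at 1.1.1]
2. s(cons(cons(cons(e, h(s(e))), e), s(cons(h(s(0)), e))))  →  s(cons(cons(cons(e, e), e), s(cons(h(s(0)), e))))   [R1 at 1.1.1.2]
3. s(cons(cons(cons(e, e), e), s(cons(h(s(0)), e))))  →  s(cons(cons(cons(e, e), e), s(cons(0, e))))   [R1 at 1.2.1.1]

Reduce t₂ = h(h(s(h(s(h(s(e))))))):
1. h(h(s(h(s(h(s(e)))))))  →  h(h(s(h(s(e)))))   [R1 at 1]
2. h(h(s(h(s(e)))))  →  h(h(s(e)))   [R1 at 1]
3. h(h(s(e)))  →  h(e)   [R1 at 1]
4. h(e)  →  e   [R5 at ε]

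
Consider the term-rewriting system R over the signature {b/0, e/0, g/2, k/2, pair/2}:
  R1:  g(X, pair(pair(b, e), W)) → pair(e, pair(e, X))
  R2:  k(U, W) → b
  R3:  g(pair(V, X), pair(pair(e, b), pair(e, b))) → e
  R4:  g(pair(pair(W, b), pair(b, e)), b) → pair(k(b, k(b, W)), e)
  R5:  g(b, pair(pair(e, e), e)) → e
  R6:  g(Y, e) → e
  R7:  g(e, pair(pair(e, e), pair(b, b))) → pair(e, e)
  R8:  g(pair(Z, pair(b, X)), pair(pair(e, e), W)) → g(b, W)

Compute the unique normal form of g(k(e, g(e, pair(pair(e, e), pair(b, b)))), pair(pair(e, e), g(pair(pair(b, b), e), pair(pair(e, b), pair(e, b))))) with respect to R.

e

1. g(k(e, g(e, pair(pair(e, e), pair(b, b)))), pair(pair(e, e), g(pair(pair(b, b), e), pair(pair(e, b), pair(e, b)))))  →  g(b, pair(pair(e, e), g(pair(pair(b, b), e), pair(pair(e, b), pair(e, b)))))   [R2 at 1]
2. g(b, pair(pair(e, e), g(pair(pair(b, b), e), pair(pair(e, b), pair(e, b)))))  →  g(b, pair(pair(e, e), e))   [R3 at 2.2]
3. g(b, pair(pair(e, e), e))  →  e   [R5 at ε]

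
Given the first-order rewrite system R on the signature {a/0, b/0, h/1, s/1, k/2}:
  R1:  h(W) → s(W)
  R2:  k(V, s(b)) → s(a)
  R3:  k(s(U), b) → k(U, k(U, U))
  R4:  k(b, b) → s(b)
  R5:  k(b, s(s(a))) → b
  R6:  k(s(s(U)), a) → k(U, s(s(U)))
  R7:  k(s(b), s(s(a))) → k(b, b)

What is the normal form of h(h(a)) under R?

s(s(a))

1. h(h(a))  →  s(h(a))   [R1 at ε]
2. s(h(a))  →  s(s(a))   [R1 at 1]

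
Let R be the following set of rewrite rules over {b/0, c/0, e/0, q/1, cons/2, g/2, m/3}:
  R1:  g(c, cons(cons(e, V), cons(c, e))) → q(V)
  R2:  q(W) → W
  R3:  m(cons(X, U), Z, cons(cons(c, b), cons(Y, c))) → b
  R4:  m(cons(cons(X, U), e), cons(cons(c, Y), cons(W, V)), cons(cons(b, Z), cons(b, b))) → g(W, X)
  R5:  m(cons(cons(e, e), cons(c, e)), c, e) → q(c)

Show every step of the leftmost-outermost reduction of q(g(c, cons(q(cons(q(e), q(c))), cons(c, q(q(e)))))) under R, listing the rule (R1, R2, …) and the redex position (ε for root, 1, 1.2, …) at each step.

c

1. q(g(c, cons(q(cons(q(e), q(c))), cons(c, q(q(e))))))  →  g(c, cons(q(cons(q(e), q(c))), cons(c, q(q(e)))))   [R2 at ε]
2. g(c, cons(q(cons(q(e), q(c))), cons(c, q(q(e)))))  →  g(c, cons(cons(q(e), q(c)), cons(c, q(q(e)))))   [R2 at 2.1]
3. g(c, cons(cons(q(e), q(c)), cons(c, q(q(e)))))  →  g(c, cons(cons(e, q(c)), cons(c, q(q(e)))))   [R2 at 2.1.1]
4. g(c, cons(cons(e, q(c)), cons(c, q(q(e)))))  →  g(c, cons(cons(e, c), cons(c, q(q(e)))))   [R2 at 2.1.2]
5. g(c, cons(cons(e, c), cons(c, q(q(e)))))  →  g(c, cons(cons(e, c), cons(c, q(e))))   [R2 at 2.2.2]
6. g(c, cons(cons(e, c), cons(c, q(e))))  →  g(c, cons(cons(e, c), cons(c, e)))   [R2 at 2.2.2]
7. g(c, cons(cons(e, c), cons(c, e)))  →  q(c)   [R1 at ε]
8. q(c)  →  c   [R2 at ε]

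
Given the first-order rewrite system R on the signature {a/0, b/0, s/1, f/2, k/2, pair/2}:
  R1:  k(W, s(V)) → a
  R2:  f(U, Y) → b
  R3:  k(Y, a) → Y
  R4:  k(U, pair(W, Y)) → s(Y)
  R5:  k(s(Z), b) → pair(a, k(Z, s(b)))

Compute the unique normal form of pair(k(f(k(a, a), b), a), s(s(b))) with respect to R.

1. pair(k(f(k(a, a), b), a), s(s(b)))  →  pair(f(k(a, a), b), s(s(b)))   [R3 at 1]
2. pair(f(k(a, a), b), s(s(b)))  →  pair(b, s(s(b)))   [R2 at 1]

pair(b, s(s(b)))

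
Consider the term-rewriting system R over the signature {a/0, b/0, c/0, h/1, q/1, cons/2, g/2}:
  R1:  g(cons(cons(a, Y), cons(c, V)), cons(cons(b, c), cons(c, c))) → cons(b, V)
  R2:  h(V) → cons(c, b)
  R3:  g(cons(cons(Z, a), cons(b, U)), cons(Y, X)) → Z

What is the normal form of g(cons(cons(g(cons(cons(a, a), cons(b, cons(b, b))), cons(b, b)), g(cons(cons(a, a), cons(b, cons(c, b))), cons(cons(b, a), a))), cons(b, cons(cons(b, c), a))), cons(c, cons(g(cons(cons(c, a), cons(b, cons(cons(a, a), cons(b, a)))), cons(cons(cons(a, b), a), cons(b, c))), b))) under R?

a

1. g(cons(cons(g(cons(cons(a, a), cons(b, cons(b, b))), cons(b, b)), g(cons(cons(a, a), cons(b, cons(c, b))), cons(cons(b, a), a))), cons(b, cons(cons(b, c), a))), cons(c, cons(g(cons(cons(c, a), cons(b, cons(cons(a, a), cons(b, a)))), cons(cons(cons(a, b), a), cons(b, c))), b)))  →  g(cons(cons(a, g(cons(cons(a, a), cons(b, cons(c, b))), cons(cons(b, a), a))), cons(b, cons(cons(b, c), a))), cons(c, cons(g(cons(cons(c, a), cons(b, cons(cons(a, a), cons(b, a)))), cons(cons(cons(a, b), a), cons(b, c))), b)))   [R3 at 1.1.1]
2. g(cons(cons(a, g(cons(cons(a, a), cons(b, cons(c, b))), cons(cons(b, a), a))), cons(b, cons(cons(b, c), a))), cons(c, cons(g(cons(cons(c, a), cons(b, cons(cons(a, a), cons(b, a)))), cons(cons(cons(a, b), a), cons(b, c))), b)))  →  g(cons(cons(a, a), cons(b, cons(cons(b, c), a))), cons(c, cons(g(cons(cons(c, a), cons(b, cons(cons(a, a), cons(b, a)))), cons(cons(cons(a, b), a), cons(b, c))), b)))   [R3 at 1.1.2]
3. g(cons(cons(a, a), cons(b, cons(cons(b, c), a))), cons(c, cons(g(cons(cons(c, a), cons(b, cons(cons(a, a), cons(b, a)))), cons(cons(cons(a, b), a), cons(b, c))), b)))  →  a   [R3 at ε]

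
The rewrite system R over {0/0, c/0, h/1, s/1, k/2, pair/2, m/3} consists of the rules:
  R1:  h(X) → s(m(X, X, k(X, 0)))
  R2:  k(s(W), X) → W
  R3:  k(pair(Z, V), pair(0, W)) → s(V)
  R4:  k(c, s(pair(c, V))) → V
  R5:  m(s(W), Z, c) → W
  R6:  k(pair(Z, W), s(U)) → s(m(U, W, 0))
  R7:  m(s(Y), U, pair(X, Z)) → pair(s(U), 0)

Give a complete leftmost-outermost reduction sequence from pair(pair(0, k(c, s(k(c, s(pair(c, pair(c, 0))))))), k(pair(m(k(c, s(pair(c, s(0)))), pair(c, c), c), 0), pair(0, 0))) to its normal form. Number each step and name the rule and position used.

pair(pair(0, 0), s(0))

1. pair(pair(0, k(c, s(k(c, s(pair(c, pair(c, 0))))))), k(pair(m(k(c, s(pair(c, s(0)))), pair(c, c), c), 0), pair(0, 0)))  →  pair(pair(0, k(c, s(pair(c, 0)))), k(pair(m(k(c, s(pair(c, s(0)))), pair(c, c), c), 0), pair(0, 0)))   [R4 at 1.2.2.1]
2. pair(pair(0, k(c, s(pair(c, 0)))), k(pair(m(k(c, s(pair(c, s(0)))), pair(c, c), c), 0), pair(0, 0)))  →  pair(pair(0, 0), k(pair(m(k(c, s(pair(c, s(0)))), pair(c, c), c), 0), pair(0, 0)))   [R4 at 1.2]
3. pair(pair(0, 0), k(pair(m(k(c, s(pair(c, s(0)))), pair(c, c), c), 0), pair(0, 0)))  →  pair(pair(0, 0), s(0))   [R3 at 2]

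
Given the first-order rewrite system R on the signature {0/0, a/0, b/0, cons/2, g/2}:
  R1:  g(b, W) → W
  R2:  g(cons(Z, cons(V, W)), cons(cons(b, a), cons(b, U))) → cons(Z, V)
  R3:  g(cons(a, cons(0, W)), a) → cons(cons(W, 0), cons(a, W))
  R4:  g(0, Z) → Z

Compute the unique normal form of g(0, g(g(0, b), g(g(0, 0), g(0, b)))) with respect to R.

1. g(0, g(g(0, b), g(g(0, 0), g(0, b))))  →  g(g(0, b), g(g(0, 0), g(0, b)))   [R4 at ε]
2. g(g(0, b), g(g(0, 0), g(0, b)))  →  g(b, g(g(0, 0), g(0, b)))   [R4 at 1]
3. g(b, g(g(0, 0), g(0, b)))  →  g(g(0, 0), g(0, b))   [R1 at ε]
4. g(g(0, 0), g(0, b))  →  g(0, g(0, b))   [R4 at 1]
5. g(0, g(0, b))  →  g(0, b)   [R4 at ε]
6. g(0, b)  →  b   [R4 at ε]

b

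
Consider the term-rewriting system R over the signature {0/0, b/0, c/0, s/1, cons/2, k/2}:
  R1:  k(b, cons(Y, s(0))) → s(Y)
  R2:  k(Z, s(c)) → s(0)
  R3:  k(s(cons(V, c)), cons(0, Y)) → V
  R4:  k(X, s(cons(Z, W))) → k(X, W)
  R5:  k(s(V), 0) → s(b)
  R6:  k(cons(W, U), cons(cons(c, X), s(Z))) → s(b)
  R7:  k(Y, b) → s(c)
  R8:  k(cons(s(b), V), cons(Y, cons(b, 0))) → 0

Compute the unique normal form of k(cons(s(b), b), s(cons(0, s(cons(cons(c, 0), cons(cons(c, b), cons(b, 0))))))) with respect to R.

0

1. k(cons(s(b), b), s(cons(0, s(cons(cons(c, 0), cons(cons(c, b), cons(b, 0)))))))  →  k(cons(s(b), b), s(cons(cons(c, 0), cons(cons(c, b), cons(b, 0)))))   [R4 at ε]
2. k(cons(s(b), b), s(cons(cons(c, 0), cons(cons(c, b), cons(b, 0)))))  →  k(cons(s(b), b), cons(cons(c, b), cons(b, 0)))   [R4 at ε]
3. k(cons(s(b), b), cons(cons(c, b), cons(b, 0)))  →  0   [R8 at ε]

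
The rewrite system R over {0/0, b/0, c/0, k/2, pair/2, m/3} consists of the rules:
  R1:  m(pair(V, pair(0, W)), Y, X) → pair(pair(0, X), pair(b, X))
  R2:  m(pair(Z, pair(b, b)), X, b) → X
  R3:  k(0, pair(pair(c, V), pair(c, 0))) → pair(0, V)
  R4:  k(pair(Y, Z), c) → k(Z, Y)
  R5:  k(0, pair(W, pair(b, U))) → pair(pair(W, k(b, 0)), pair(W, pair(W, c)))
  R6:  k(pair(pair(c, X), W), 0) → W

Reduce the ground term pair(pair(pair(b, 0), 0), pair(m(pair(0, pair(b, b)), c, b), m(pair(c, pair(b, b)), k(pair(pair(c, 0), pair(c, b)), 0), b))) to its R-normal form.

pair(pair(pair(b, 0), 0), pair(c, pair(c, b)))

1. pair(pair(pair(b, 0), 0), pair(m(pair(0, pair(b, b)), c, b), m(pair(c, pair(b, b)), k(pair(pair(c, 0), pair(c, b)), 0), b)))  →  pair(pair(pair(b, 0), 0), pair(c, m(pair(c, pair(b, b)), k(pair(pair(c, 0), pair(c, b)), 0), b)))   [R2 at 2.1]
2. pair(pair(pair(b, 0), 0), pair(c, m(pair(c, pair(b, b)), k(pair(pair(c, 0), pair(c, b)), 0), b)))  →  pair(pair(pair(b, 0), 0), pair(c, k(pair(pair(c, 0), pair(c, b)), 0)))   [R2 at 2.2]
3. pair(pair(pair(b, 0), 0), pair(c, k(pair(pair(c, 0), pair(c, b)), 0)))  →  pair(pair(pair(b, 0), 0), pair(c, pair(c, b)))   [R6 at 2.2]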